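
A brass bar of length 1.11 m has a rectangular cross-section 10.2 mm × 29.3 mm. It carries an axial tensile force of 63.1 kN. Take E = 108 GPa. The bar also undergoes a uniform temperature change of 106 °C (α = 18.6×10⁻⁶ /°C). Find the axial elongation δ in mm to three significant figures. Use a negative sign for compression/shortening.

4.36 mm

A = 298.9 mm².
δ_mech = NL/(AE) = 63100·1110/(298.9·108000) = 2.17 mm.
δ_thermal = αLΔT = 18.6e-6·1110·106 = 2.188 mm.
δ = δ_mech + δ_thermal = 4.358 mm.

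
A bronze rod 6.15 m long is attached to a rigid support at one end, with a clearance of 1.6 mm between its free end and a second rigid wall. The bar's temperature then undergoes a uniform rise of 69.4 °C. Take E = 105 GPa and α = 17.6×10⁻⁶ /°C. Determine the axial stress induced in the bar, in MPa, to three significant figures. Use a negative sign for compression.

Free thermal expansion αLΔT = 17.6e-6 · 6150 · 69.4 = 7.512 mm.
The walls engage after the gap closes; constrained expansion = 7.512 − 1.6 = 5.912 mm.
The walls impose strain ε = −(5.912)/6150 = -9.6128e-04; σ = Eε = 105000 · -9.6128e-04 = -100.9 MPa.

-101 MPa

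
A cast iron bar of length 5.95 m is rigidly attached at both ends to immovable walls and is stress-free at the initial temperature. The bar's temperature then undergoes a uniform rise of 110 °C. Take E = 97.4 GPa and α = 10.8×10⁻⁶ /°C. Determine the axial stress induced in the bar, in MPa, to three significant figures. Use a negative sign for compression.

-116 MPa

Free thermal expansion αLΔT = 10.8e-6 · 5950 · 110 = 7.069 mm.
The walls impose strain ε = −(7.069)/5950 = -1.1880e-03; σ = Eε = 97400 · -1.1880e-03 = -115.7 MPa.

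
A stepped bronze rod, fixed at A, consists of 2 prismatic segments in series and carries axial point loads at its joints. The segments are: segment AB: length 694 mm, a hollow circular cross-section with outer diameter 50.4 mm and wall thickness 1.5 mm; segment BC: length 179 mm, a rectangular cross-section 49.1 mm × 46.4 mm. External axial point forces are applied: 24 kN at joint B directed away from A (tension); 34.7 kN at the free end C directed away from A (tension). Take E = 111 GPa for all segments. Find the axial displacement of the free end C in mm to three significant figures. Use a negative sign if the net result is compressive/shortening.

Internal axial forces (sectioning from the free end, tension +): N_BC = 34.7 kN, N_AB = 58.7 kN.
A_AB = 230.4 mm².
A_BC = 2278 mm².
δ_AB = 58700·694/(230.4·111000) = 1.593 mm
δ_BC = 34700·179/(2278·111000) = 0.02456 mm
δ = Σδ_i = 1.617 mm.

1.62 mm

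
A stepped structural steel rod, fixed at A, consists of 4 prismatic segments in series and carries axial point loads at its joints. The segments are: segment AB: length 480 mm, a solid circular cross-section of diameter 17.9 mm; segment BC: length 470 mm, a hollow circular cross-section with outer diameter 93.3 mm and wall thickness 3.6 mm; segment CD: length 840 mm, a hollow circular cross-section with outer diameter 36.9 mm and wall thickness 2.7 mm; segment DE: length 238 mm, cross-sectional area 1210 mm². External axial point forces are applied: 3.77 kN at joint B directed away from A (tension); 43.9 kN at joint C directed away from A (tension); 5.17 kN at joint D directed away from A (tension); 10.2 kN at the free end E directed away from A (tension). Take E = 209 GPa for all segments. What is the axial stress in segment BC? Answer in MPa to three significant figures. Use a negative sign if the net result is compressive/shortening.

Internal axial forces (sectioning from the free end, tension +): N_DE = 10.2 kN, N_CD = 15.37 kN, N_BC = 59.27 kN, N_AB = 63.04 kN.
A_BC = 1014 mm².
σ_BC = N_BC/A_BC = 59270/1014 = 58.42 MPa.

58.4 MPa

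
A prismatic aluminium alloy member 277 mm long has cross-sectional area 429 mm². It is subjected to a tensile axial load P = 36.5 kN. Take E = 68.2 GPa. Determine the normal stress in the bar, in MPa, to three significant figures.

85.1 MPa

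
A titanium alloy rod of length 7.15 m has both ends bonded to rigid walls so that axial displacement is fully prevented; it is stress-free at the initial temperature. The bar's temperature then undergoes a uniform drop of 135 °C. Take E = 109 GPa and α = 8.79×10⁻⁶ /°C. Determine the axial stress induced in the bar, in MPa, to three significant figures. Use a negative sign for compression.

129 MPa

Free thermal expansion αLΔT = 8.79e-6 · 7150 · -135 = -8.485 mm.
The walls impose strain ε = −(-8.485)/7150 = 1.1866e-03; σ = Eε = 109000 · 1.1866e-03 = 129.3 MPa.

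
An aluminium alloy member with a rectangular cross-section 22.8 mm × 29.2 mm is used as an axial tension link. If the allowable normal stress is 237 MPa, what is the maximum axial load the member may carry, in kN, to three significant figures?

A = 665.8 mm².
P_max = σ_allow · A = 237 · 665.8 = 157800 N = 157.8 kN.

158 kN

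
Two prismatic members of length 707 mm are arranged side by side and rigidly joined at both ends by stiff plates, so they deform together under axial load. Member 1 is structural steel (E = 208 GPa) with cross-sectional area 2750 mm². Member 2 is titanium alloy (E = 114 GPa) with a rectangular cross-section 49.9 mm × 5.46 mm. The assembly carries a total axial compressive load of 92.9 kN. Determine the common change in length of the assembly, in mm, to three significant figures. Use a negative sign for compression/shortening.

A_2 = 272.5 mm².
Equal strain + equilibrium ⇒ each member carries load in proportion to AE: A₁E₁ = 572000000 N, A₂E₂ = 31060000 N, ΣAE = 603100000 N.
δ = PL/ΣAE = -92900·707/603100000 = -0.1089 mm.

-0.109 mm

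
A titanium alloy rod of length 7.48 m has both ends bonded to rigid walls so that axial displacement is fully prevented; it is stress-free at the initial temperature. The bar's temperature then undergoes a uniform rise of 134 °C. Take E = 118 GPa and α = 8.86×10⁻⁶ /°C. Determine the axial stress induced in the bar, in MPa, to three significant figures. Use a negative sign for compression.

-140 MPa

Free thermal expansion αLΔT = 8.86e-6 · 7480 · 134 = 8.881 mm.
The walls impose strain ε = −(8.881)/7480 = -1.1872e-03; σ = Eε = 118000 · -1.1872e-03 = -140.1 MPa.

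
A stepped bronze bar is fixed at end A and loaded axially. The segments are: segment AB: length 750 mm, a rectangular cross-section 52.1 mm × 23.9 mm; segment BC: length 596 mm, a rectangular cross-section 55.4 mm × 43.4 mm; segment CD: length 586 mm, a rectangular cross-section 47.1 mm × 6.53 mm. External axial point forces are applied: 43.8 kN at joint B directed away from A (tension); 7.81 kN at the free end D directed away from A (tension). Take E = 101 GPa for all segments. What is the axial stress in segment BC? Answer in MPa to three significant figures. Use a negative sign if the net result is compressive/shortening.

Internal axial forces (sectioning from the free end, tension +): N_CD = 7.81 kN, N_BC = 7.81 kN, N_AB = 51.61 kN.
A_BC = 2404 mm².
σ_BC = N_BC/A_BC = 7810/2404 = 3.248 MPa.

3.25 MPa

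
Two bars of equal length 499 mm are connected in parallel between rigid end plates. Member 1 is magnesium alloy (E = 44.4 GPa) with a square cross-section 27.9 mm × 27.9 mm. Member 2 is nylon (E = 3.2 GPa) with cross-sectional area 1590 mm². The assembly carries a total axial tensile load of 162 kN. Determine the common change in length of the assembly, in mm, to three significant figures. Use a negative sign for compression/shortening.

2.04 mm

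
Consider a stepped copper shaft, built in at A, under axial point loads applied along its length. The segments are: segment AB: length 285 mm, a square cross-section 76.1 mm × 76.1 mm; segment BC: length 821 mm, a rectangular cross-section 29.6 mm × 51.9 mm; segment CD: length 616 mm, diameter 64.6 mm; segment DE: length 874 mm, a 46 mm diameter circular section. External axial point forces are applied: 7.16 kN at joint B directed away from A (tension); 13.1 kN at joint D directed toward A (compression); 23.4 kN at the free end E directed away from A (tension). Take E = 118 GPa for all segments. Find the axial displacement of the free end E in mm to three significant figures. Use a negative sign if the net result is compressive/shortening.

0.175 mm

Internal axial forces (sectioning from the free end, tension +): N_DE = 23.4 kN, N_CD = 10.3 kN, N_BC = 10.3 kN, N_AB = 17.46 kN.
A_AB = 5791 mm².
A_BC = 1536 mm².
A_CD = 3278 mm².
A_DE = 1662 mm².
δ_AB = 17460·285/(5791·118000) = 0.007282 mm
δ_BC = 10300·821/(1536·118000) = 0.04665 mm
δ_CD = 10300·616/(3278·118000) = 0.01641 mm
δ_DE = 23400·874/(1662·118000) = 0.1043 mm
δ = Σδ_i = 0.1746 mm.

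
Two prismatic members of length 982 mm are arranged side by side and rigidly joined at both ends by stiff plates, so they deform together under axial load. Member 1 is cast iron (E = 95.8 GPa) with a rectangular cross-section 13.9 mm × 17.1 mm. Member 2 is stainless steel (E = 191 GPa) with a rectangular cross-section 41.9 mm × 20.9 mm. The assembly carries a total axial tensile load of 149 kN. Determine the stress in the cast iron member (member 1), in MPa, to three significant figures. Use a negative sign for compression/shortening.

A_1 = 237.7 mm².
A_2 = 875.7 mm².
Equal strain + equilibrium ⇒ each member carries load in proportion to AE: A₁E₁ = 22770000 N, A₂E₂ = 167300000 N, ΣAE = 190000000 N.
σ₁ = P·E₁/ΣAE = 149000·95800/190000000 = 75.11 MPa.

75.1 MPa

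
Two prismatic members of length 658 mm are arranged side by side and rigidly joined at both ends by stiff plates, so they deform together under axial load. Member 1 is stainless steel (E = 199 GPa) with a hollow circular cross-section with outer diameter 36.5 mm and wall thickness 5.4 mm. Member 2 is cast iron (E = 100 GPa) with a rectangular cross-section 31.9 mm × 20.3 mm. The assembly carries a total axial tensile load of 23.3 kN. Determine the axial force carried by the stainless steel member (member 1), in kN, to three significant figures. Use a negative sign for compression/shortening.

A_1 = 527.6 mm².
A_2 = 647.6 mm².
Equal strain + equilibrium ⇒ each member carries load in proportion to AE: A₁E₁ = 105000000 N, A₂E₂ = 64760000 N, ΣAE = 169700000 N.
F₁ = P·A₁E₁/ΣAE = 23300·105000000/169700000 = 14410 N.

14.4 kN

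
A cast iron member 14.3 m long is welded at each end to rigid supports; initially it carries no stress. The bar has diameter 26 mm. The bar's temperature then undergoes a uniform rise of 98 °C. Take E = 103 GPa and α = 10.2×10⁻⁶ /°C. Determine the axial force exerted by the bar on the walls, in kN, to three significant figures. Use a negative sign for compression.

Free thermal expansion αLΔT = 10.2e-6 · 14300 · 98 = 14.29 mm.
The walls impose strain ε = −(14.29)/14300 = -9.9960e-04; σ = Eε = 103000 · -9.9960e-04 = -103 MPa.
Wall reaction R = σ·A = -103·530.9 = -54660 N = -54.66 kN.

-54.7 kN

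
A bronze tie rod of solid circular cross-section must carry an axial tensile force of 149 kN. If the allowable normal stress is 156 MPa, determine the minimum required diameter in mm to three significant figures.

34.9 mm

Required area A ≥ P/σ_allow = 149000/156 = 955.1 mm².
For a solid circular section, d ≥ √(4A/π) = 34.87 mm.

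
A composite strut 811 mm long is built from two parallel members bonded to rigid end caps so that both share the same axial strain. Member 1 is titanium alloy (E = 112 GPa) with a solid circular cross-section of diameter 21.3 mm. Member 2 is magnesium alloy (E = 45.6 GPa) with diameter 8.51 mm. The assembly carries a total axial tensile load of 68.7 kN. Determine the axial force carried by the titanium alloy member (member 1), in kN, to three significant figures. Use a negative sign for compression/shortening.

64.5 kN

A_1 = 356.3 mm².
A_2 = 56.88 mm².
Equal strain + equilibrium ⇒ each member carries load in proportion to AE: A₁E₁ = 39910000 N, A₂E₂ = 2594000 N, ΣAE = 42500000 N.
F₁ = P·A₁E₁/ΣAE = 68700·39910000/42500000 = 64510 N.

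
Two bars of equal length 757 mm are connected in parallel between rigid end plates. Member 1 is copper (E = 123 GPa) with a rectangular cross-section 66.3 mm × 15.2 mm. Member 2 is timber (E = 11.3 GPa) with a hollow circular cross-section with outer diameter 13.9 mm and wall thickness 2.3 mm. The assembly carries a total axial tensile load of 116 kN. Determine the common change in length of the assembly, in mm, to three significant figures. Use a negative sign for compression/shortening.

A_1 = 1008 mm².
A_2 = 83.82 mm².
Equal strain + equilibrium ⇒ each member carries load in proportion to AE: A₁E₁ = 124000000 N, A₂E₂ = 947100 N, ΣAE = 124900000 N.
δ = PL/ΣAE = 116000·757/124900000 = 0.703 mm.

0.703 mm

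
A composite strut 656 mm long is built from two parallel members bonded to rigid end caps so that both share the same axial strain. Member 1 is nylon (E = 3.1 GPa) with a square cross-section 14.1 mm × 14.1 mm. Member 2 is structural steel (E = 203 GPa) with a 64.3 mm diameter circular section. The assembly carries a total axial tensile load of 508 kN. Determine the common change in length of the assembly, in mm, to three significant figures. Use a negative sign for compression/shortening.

A_1 = 198.8 mm².
A_2 = 3247 mm².
Equal strain + equilibrium ⇒ each member carries load in proportion to AE: A₁E₁ = 616300 N, A₂E₂ = 659200000 N, ΣAE = 659800000 N.
δ = PL/ΣAE = 508000·656/659800000 = 0.5051 mm.

0.505 mm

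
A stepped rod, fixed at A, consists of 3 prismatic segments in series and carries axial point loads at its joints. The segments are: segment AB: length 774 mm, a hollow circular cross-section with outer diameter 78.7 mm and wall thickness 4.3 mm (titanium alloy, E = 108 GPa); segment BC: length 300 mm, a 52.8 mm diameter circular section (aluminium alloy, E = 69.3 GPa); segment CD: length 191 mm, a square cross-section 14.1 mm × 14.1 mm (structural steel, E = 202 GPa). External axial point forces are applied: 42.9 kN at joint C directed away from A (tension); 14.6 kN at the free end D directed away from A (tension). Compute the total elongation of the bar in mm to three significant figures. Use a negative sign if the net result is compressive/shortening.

Internal axial forces (sectioning from the free end, tension +): N_CD = 14.6 kN, N_BC = 57.5 kN, N_AB = 57.5 kN.
A_AB = 1005 mm².
A_BC = 2190 mm².
A_CD = 198.8 mm².
δ_AB = 57500·774/(1005·108000) = 0.41 mm
δ_BC = 57500·300/(2190·69300) = 0.1137 mm
δ_CD = 14600·191/(198.8·202000) = 0.06944 mm
δ = Σδ_i = 0.5931 mm.

0.593 mm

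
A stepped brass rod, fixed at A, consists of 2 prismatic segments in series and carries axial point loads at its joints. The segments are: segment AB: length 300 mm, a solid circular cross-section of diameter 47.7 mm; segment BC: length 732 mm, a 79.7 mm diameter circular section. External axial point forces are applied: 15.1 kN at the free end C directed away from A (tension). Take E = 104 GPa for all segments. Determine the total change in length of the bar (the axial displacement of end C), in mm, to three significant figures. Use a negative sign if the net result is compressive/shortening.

Internal axial forces (sectioning from the free end, tension +): N_BC = 15.1 kN, N_AB = 15.1 kN.
A_AB = 1787 mm².
A_BC = 4989 mm².
δ_AB = 15100·300/(1787·104000) = 0.02437 mm
δ_BC = 15100·732/(4989·104000) = 0.0213 mm
δ = Σδ_i = 0.04568 mm.

0.0457 mm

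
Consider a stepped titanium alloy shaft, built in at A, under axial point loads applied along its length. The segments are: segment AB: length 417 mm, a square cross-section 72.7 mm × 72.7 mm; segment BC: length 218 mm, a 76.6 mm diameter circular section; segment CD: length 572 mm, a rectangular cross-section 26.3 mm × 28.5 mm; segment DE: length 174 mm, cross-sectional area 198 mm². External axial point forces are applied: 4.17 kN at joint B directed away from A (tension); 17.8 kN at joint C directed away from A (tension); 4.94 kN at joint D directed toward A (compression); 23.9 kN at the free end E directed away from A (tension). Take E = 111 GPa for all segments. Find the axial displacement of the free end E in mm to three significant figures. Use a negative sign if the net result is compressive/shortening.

Internal axial forces (sectioning from the free end, tension +): N_DE = 23.9 kN, N_CD = 18.96 kN, N_BC = 36.76 kN, N_AB = 40.93 kN.
A_AB = 5285 mm².
A_BC = 4608 mm².
A_CD = 749.6 mm².
δ_AB = 40930·417/(5285·111000) = 0.02909 mm
δ_BC = 36760·218/(4608·111000) = 0.01567 mm
δ_CD = 18960·572/(749.6·111000) = 0.1303 mm
δ_DE = 23900·174/(198·111000) = 0.1892 mm
δ = Σδ_i = 0.3643 mm.

0.364 mm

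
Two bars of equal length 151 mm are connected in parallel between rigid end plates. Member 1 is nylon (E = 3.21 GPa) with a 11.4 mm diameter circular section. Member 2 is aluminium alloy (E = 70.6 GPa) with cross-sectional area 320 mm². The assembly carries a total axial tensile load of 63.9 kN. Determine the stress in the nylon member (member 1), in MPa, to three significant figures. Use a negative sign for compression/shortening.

8.95 MPa

A_1 = 102.1 mm².
Equal strain + equilibrium ⇒ each member carries load in proportion to AE: A₁E₁ = 327600 N, A₂E₂ = 22590000 N, ΣAE = 22920000 N.
σ₁ = P·E₁/ΣAE = 63900·3210/22920000 = 8.949 MPa.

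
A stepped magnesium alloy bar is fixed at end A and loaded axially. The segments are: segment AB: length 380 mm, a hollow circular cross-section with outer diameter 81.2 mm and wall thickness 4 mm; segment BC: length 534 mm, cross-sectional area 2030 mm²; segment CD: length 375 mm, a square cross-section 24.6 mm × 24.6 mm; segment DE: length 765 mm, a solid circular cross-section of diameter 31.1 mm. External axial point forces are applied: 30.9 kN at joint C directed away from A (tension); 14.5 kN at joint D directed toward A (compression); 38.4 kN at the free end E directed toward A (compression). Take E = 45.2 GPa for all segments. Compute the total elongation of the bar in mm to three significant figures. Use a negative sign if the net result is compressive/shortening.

Internal axial forces (sectioning from the free end, tension +): N_DE = -38.4 kN, N_CD = -52.9 kN, N_BC = -22 kN, N_AB = -22 kN.
A_AB = 970.1 mm².
A_CD = 605.2 mm².
A_DE = 759.6 mm².
δ_AB = -22000·380/(970.1·45200) = -0.1907 mm
δ_BC = -22000·534/(2030·45200) = -0.128 mm
δ_CD = -52900·375/(605.2·45200) = -0.7252 mm
δ_DE = -38400·765/(759.6·45200) = -0.8555 mm
δ = Σδ_i = -1.899 mm.

-1.90 mm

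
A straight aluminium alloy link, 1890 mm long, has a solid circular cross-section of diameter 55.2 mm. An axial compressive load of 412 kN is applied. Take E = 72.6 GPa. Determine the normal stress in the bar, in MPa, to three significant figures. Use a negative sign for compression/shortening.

-172 MPa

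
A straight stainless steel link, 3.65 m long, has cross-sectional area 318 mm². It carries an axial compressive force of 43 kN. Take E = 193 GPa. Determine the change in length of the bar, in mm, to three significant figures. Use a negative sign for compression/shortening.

-2.56 mm

δ_mech = NL/(AE) = -43000·3650/(318·193000) = -2.557 mm.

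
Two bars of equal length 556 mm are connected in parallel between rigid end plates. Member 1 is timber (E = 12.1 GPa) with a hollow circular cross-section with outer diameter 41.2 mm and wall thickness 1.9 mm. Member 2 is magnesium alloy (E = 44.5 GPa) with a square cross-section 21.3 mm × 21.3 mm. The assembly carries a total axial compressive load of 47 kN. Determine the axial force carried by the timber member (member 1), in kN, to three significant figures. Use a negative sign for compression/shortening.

-5.79 kN

A_1 = 234.6 mm².
A_2 = 453.7 mm².
Equal strain + equilibrium ⇒ each member carries load in proportion to AE: A₁E₁ = 2838000 N, A₂E₂ = 20190000 N, ΣAE = 23030000 N.
F₁ = P·A₁E₁/ΣAE = -47000·2838000/23030000 = -5793 N.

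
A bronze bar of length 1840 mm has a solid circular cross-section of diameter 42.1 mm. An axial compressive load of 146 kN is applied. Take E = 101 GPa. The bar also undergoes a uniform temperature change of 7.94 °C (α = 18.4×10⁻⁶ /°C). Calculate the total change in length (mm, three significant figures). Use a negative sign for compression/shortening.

-1.64 mm

A = 1392 mm².
δ_mech = NL/(AE) = -146000·1840/(1392·101000) = -1.911 mm.
δ_thermal = αLΔT = 18.4e-6·1840·7.94 = 0.2688 mm.
δ = δ_mech + δ_thermal = -1.642 mm.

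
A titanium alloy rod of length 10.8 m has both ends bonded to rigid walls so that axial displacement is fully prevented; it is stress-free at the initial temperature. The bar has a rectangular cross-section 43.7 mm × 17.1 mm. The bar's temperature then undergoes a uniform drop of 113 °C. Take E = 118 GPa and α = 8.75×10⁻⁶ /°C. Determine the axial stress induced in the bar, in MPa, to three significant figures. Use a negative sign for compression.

Free thermal expansion αLΔT = 8.75e-6 · 10800 · -113 = -10.68 mm.
The walls impose strain ε = −(-10.68)/10800 = 9.8875e-04; σ = Eε = 118000 · 9.8875e-04 = 116.7 MPa.

117 MPa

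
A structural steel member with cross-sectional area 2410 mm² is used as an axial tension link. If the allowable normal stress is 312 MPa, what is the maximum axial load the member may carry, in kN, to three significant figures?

752 kN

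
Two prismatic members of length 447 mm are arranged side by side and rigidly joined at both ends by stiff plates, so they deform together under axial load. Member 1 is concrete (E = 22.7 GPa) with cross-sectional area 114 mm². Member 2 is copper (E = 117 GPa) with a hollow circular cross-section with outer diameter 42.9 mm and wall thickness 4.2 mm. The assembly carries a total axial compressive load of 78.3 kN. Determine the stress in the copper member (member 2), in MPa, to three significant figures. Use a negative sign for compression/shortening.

A_2 = 510.6 mm².
Equal strain + equilibrium ⇒ each member carries load in proportion to AE: A₁E₁ = 2588000 N, A₂E₂ = 59740000 N, ΣAE = 62330000 N.
σ₂ = P·E₂/ΣAE = -78300·117000/62330000 = -147 MPa.

-147 MPa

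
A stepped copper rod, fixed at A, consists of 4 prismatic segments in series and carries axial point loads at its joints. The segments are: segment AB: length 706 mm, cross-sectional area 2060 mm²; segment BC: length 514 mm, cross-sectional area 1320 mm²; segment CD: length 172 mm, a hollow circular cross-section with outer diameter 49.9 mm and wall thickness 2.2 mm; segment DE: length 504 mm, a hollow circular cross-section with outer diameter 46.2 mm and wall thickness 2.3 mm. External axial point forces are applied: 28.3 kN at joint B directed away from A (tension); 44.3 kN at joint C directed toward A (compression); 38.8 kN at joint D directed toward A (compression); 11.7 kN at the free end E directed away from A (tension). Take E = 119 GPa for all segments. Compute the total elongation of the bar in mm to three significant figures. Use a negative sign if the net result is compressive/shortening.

-0.320 mm

Internal axial forces (sectioning from the free end, tension +): N_DE = 11.7 kN, N_CD = -27.1 kN, N_BC = -71.4 kN, N_AB = -43.1 kN.
A_CD = 329.7 mm².
A_DE = 317.2 mm².
δ_AB = -43100·706/(2060·119000) = -0.1241 mm
δ_BC = -71400·514/(1320·119000) = -0.2336 mm
δ_CD = -27100·172/(329.7·119000) = -0.1188 mm
δ_DE = 11700·504/(317.2·119000) = 0.1562 mm
δ = Σδ_i = -0.3204 mm.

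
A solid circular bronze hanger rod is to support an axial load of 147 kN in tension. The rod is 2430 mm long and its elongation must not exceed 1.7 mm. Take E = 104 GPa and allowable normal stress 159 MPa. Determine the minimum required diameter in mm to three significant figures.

Required area A ≥ P/σ_allow = 147000/159 = 924.5 mm².
For a solid circular section, d ≥ √(4A/π) = 34.31 mm.
Elongation limit: A ≥ PL/(Eδ_allow) = 147000·2430/(104000·1.7) = 2020 mm² ⇒ d ≥ 50.72 mm.
The elongation limit governs.

50.7 mm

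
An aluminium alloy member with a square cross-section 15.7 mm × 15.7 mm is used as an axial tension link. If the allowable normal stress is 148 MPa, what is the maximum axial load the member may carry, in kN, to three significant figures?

36.5 kN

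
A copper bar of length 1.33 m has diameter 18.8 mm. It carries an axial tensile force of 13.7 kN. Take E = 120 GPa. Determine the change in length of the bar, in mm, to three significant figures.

A = 277.6 mm².
δ_mech = NL/(AE) = 13700·1330/(277.6·120000) = 0.547 mm.

0.547 mm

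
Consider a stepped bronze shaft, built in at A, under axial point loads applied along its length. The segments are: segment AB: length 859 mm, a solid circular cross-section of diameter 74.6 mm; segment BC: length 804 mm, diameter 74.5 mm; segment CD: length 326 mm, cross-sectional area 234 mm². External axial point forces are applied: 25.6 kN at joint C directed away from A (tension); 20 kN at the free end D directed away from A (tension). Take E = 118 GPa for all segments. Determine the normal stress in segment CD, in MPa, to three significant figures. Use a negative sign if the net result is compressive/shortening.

85.5 MPa

Internal axial forces (sectioning from the free end, tension +): N_CD = 20 kN, N_BC = 45.6 kN, N_AB = 45.6 kN.
σ_CD = N_CD/A_CD = 20000/234 = 85.47 MPa.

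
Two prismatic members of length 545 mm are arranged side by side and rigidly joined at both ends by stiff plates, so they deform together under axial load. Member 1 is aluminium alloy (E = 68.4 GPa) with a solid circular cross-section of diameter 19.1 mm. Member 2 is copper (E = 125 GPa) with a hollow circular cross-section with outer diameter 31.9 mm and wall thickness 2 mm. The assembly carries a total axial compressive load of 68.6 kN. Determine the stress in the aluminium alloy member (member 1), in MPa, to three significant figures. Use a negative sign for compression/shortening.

-109 MPa

A_1 = 286.5 mm².
A_2 = 187.9 mm².
Equal strain + equilibrium ⇒ each member carries load in proportion to AE: A₁E₁ = 19600000 N, A₂E₂ = 23480000 N, ΣAE = 43080000 N.
σ₁ = P·E₁/ΣAE = -68600·68400/43080000 = -108.9 MPa.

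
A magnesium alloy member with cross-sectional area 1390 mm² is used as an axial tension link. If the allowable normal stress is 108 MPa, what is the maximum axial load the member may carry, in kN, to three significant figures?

150 kN

P_max = σ_allow · A = 108 · 1390 = 150100 N = 150.1 kN.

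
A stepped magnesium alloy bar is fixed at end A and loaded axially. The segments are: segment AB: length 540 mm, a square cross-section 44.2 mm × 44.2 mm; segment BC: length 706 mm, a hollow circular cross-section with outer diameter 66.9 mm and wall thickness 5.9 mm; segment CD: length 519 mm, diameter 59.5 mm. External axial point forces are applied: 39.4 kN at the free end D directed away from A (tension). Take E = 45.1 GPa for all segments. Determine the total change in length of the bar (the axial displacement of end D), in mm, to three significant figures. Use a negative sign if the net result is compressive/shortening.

0.950 mm

Internal axial forces (sectioning from the free end, tension +): N_CD = 39.4 kN, N_BC = 39.4 kN, N_AB = 39.4 kN.
A_AB = 1954 mm².
A_BC = 1131 mm².
A_CD = 2781 mm².
δ_AB = 39400·540/(1954·45100) = 0.2415 mm
δ_BC = 39400·706/(1131·45100) = 0.5455 mm
δ_CD = 39400·519/(2781·45100) = 0.1631 mm
δ = Σδ_i = 0.95 mm.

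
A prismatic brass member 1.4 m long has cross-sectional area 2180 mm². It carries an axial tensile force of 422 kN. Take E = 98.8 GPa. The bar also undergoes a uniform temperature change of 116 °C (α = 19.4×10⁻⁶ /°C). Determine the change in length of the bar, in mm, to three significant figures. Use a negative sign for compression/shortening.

δ_mech = NL/(AE) = 422000·1400/(2180·98800) = 2.743 mm.
δ_thermal = αLΔT = 19.4e-6·1400·116 = 3.151 mm.
δ = δ_mech + δ_thermal = 5.894 mm.

5.89 mm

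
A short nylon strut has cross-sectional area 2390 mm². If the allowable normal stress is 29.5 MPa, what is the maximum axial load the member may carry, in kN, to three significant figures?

70.5 kN

P_max = σ_allow · A = 29.5 · 2390 = 70500 N = 70.5 kN.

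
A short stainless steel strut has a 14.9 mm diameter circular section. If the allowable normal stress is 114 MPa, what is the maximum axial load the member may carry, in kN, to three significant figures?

A = 174.4 mm².
P_max = σ_allow · A = 114 · 174.4 = 19880 N = 19.88 kN.

19.9 kN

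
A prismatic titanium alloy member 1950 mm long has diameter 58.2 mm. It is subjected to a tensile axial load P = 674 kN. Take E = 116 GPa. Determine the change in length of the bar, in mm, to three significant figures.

A = 2660 mm².
δ_mech = NL/(AE) = 674000·1950/(2660·116000) = 4.259 mm.

4.26 mm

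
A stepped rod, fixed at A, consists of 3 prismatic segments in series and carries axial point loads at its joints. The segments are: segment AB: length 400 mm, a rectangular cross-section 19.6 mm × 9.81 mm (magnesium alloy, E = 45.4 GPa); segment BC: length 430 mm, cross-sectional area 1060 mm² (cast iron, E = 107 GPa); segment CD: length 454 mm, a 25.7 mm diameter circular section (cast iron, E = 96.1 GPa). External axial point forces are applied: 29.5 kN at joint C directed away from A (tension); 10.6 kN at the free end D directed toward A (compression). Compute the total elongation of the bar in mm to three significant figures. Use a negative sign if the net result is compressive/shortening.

0.841 mm

Internal axial forces (sectioning from the free end, tension +): N_CD = -10.6 kN, N_BC = 18.9 kN, N_AB = 18.9 kN.
A_AB = 192.3 mm².
A_CD = 518.7 mm².
δ_AB = 18900·400/(192.3·45400) = 0.866 mm
δ_BC = 18900·430/(1060·107000) = 0.07165 mm
δ_CD = -10600·454/(518.7·96100) = -0.09653 mm
δ = Σδ_i = 0.8412 mm.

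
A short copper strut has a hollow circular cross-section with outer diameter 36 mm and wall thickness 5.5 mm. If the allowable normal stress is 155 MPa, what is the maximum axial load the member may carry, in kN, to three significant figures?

A = 527 mm².
P_max = σ_allow · A = 155 · 527 = 81690 N = 81.69 kN.

81.7 kN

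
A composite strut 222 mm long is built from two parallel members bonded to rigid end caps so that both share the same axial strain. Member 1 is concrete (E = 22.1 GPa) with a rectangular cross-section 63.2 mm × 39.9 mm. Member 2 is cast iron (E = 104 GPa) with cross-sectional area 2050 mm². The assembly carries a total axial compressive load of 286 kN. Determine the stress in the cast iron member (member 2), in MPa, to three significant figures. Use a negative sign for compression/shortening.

-111 MPa

A_1 = 2522 mm².
Equal strain + equilibrium ⇒ each member carries load in proportion to AE: A₁E₁ = 55730000 N, A₂E₂ = 213200000 N, ΣAE = 268900000 N.
σ₂ = P·E₂/ΣAE = -286000·104000/268900000 = -110.6 MPa.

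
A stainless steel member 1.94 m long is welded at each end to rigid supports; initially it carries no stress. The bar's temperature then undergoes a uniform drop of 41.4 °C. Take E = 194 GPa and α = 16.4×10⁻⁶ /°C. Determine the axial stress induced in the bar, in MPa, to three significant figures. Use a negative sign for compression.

132 MPa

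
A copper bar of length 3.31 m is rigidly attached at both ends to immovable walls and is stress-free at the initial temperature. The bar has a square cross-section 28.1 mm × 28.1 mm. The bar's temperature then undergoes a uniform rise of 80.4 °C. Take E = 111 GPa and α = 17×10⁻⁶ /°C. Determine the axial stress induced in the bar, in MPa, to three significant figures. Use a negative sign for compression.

-152 MPa

Free thermal expansion αLΔT = 17e-6 · 3310 · 80.4 = 4.524 mm.
The walls impose strain ε = −(4.524)/3310 = -1.3668e-03; σ = Eε = 111000 · -1.3668e-03 = -151.7 MPa.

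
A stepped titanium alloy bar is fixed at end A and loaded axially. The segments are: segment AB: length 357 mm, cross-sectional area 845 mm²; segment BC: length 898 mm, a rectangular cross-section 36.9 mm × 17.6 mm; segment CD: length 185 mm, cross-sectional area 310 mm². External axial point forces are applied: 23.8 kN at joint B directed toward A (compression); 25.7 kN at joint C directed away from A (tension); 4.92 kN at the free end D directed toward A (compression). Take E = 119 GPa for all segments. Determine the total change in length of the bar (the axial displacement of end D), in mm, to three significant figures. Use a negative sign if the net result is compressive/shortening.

0.206 mm

Internal axial forces (sectioning from the free end, tension +): N_CD = -4.92 kN, N_BC = 20.78 kN, N_AB = -3.02 kN.
A_BC = 649.4 mm².
δ_AB = -3020·357/(845·119000) = -0.01072 mm
δ_BC = 20780·898/(649.4·119000) = 0.2415 mm
δ_CD = -4920·185/(310·119000) = -0.02467 mm
δ = Σδ_i = 0.2061 mm.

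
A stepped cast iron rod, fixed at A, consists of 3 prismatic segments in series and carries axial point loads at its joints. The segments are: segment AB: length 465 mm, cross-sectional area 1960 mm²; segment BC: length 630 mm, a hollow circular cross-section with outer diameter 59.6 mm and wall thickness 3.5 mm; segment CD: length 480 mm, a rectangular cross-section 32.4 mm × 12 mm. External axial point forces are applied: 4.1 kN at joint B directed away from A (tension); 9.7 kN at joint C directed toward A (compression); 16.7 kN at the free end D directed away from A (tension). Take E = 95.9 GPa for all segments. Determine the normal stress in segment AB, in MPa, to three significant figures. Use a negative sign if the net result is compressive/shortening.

Internal axial forces (sectioning from the free end, tension +): N_CD = 16.7 kN, N_BC = 7 kN, N_AB = 11.1 kN.
σ_AB = N_AB/A_AB = 11100/1960 = 5.663 MPa.

5.66 MPa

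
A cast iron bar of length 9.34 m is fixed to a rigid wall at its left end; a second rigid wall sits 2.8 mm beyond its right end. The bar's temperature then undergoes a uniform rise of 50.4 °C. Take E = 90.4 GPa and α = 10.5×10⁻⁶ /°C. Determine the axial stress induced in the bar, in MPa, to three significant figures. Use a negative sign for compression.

-20.7 MPa

Free thermal expansion αLΔT = 10.5e-6 · 9340 · 50.4 = 4.943 mm.
The walls engage after the gap closes; constrained expansion = 4.943 − 2.8 = 2.143 mm.
The walls impose strain ε = −(2.143)/9340 = -2.2941e-04; σ = Eε = 90400 · -2.2941e-04 = -20.74 MPa.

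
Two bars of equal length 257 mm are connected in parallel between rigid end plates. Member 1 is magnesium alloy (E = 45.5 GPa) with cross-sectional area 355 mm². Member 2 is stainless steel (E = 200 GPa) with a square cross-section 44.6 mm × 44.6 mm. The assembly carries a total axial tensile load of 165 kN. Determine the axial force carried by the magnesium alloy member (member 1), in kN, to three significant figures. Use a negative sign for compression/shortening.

6.44 kN

A_2 = 1989 mm².
Equal strain + equilibrium ⇒ each member carries load in proportion to AE: A₁E₁ = 16150000 N, A₂E₂ = 397800000 N, ΣAE = 414000000 N.
F₁ = P·A₁E₁/ΣAE = 165000·16150000/414000000 = 6438 N.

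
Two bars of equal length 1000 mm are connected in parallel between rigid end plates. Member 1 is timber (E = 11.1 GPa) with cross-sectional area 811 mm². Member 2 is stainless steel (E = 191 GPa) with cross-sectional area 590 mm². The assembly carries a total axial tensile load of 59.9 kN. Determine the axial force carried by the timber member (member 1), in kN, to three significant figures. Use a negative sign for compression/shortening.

4.43 kN

Equal strain + equilibrium ⇒ each member carries load in proportion to AE: A₁E₁ = 9002000 N, A₂E₂ = 112700000 N, ΣAE = 121700000 N.
F₁ = P·A₁E₁/ΣAE = 59900·9002000/121700000 = 4431 N.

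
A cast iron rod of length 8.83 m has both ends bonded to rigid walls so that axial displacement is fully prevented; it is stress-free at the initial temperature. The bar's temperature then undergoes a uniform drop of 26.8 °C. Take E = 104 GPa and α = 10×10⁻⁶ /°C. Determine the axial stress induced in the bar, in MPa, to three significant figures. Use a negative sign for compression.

27.9 MPa

Free thermal expansion αLΔT = 10e-6 · 8830 · -26.8 = -2.366 mm.
The walls impose strain ε = −(-2.366)/8830 = 2.6800e-04; σ = Eε = 104000 · 2.6800e-04 = 27.87 MPa.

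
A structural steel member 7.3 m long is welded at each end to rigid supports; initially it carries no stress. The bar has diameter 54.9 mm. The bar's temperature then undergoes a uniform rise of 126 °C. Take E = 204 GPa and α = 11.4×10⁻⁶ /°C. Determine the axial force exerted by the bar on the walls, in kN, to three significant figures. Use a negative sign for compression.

Free thermal expansion αLΔT = 11.4e-6 · 7300 · 126 = 10.49 mm.
The walls impose strain ε = −(10.49)/7300 = -1.4364e-03; σ = Eε = 204000 · -1.4364e-03 = -293 MPa.
Wall reaction R = σ·A = -293·2367 = -693600 N = -693.6 kN.

-694 kN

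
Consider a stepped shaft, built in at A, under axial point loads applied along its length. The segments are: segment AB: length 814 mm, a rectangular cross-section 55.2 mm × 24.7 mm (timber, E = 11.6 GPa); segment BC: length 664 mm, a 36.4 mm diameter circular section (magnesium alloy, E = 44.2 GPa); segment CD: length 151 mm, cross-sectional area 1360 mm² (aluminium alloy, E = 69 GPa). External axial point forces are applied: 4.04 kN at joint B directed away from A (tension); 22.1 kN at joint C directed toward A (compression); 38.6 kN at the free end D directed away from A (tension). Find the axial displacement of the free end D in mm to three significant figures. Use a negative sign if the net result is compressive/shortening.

1.36 mm

Internal axial forces (sectioning from the free end, tension +): N_CD = 38.6 kN, N_BC = 16.5 kN, N_AB = 20.54 kN.
A_AB = 1363 mm².
A_BC = 1041 mm².
δ_AB = 20540·814/(1363·11600) = 1.057 mm
δ_BC = 16500·664/(1041·44200) = 0.2382 mm
δ_CD = 38600·151/(1360·69000) = 0.06211 mm
δ = Σδ_i = 1.357 mm.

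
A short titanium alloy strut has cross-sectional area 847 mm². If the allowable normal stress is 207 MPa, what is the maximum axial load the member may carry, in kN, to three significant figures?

175 kN

P_max = σ_allow · A = 207 · 847 = 175300 N = 175.3 kN.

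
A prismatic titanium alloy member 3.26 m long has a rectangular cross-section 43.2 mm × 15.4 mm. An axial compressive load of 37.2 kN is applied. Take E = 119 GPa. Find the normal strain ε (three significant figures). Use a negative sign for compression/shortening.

A = 665.3 mm².
σ = N/A = -55.92 MPa; ε = σ/E = -55.92/119000 = -4.699e-04.

-4.70e-04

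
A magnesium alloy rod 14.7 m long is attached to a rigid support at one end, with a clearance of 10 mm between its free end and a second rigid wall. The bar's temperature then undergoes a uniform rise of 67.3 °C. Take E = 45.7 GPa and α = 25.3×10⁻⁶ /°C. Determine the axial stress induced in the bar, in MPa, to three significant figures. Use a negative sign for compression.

-46.7 MPa

Free thermal expansion αLΔT = 25.3e-6 · 14700 · 67.3 = 25.03 mm.
The walls engage after the gap closes; constrained expansion = 25.03 − 10 = 15.03 mm.
The walls impose strain ε = −(15.03)/14700 = -1.0224e-03; σ = Eε = 45700 · -1.0224e-03 = -46.72 MPa.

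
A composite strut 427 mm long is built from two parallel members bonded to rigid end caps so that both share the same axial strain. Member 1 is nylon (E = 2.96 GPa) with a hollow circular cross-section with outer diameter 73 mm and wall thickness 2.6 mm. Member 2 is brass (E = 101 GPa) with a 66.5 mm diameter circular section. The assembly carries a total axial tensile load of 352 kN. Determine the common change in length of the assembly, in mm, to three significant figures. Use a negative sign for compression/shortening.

0.426 mm

A_1 = 575 mm².
A_2 = 3473 mm².
Equal strain + equilibrium ⇒ each member carries load in proportion to AE: A₁E₁ = 1702000 N, A₂E₂ = 350800000 N, ΣAE = 352500000 N.
δ = PL/ΣAE = 352000·427/352500000 = 0.4264 mm.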